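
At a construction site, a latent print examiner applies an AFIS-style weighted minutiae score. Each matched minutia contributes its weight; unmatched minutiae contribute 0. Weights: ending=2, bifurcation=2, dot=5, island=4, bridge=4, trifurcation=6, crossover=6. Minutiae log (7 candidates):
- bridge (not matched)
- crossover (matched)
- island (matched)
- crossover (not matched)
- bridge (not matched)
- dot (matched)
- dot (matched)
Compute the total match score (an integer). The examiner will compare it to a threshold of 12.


Weighted minutiae match score:
  bridge: not matched, +0
  crossover: matched, +6 (running total 6)
  island: matched, +4 (running total 10)
  crossover: not matched, +0
  bridge: not matched, +0
  dot: matched, +5 (running total 15)
  dot: matched, +5 (running total 20)
Total score = 20
Threshold = 12; verdict = identification

20


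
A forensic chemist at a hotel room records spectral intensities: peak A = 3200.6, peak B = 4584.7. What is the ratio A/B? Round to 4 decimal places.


Spectral peak ratio:
Peak A = 3200.6 counts
Peak B = 4584.7 counts
Ratio = 3200.6 / 4584.7 = 0.6981

0.6981


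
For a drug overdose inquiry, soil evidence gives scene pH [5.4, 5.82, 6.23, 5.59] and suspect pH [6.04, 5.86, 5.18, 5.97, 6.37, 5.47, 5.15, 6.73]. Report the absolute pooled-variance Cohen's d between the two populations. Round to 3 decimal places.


Pooled-variance Cohen's d for soil pH comparison:
Scene mean = 23.04 / 4 = 5.76
Suspect mean = 46.77 / 8 = 5.84625
Scene sample variance s_s^2 = 0.127667
Suspect sample variance s_c^2 = 0.311227
Pooled variance = ((n_s-1)*s_s^2 + (n_c-1)*s_c^2) / (n_s + n_c - 2) = 0.256159
Pooled SD = sqrt(0.256159) = 0.506122
Mean difference = -0.08625
|d| = |-0.08625| / 0.506122 = 0.170

0.170


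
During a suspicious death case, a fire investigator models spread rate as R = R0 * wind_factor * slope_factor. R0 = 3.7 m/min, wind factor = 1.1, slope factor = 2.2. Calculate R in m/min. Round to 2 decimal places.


Fire spread rate calculation:
R = R0 * wind_factor * slope_factor
= 3.7 * 1.1 * 2.2
= 4.07 * 2.2
= 8.95 m/min

8.95


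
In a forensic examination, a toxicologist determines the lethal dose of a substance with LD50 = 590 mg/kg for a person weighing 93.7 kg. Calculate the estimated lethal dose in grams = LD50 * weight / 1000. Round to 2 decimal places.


Lethal dose calculation:
Lethal dose = LD50 * body_weight / 1000
= 590 * 93.7 / 1000
= 55283 / 1000
= 55.28 g

55.28


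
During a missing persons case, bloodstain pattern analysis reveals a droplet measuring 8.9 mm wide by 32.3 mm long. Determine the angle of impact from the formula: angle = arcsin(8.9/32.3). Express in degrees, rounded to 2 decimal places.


Blood spatter impact angle calculation:
width / length = 8.9 / 32.3 = 0.275542
angle = arcsin(0.275542)
angle = 15.99 degrees

15.99


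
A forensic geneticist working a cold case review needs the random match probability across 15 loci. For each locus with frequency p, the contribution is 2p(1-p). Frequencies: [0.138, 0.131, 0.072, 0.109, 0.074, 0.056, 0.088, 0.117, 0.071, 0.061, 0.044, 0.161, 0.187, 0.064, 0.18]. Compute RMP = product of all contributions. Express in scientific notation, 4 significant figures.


Computing RMP for 15 loci:
Locus 1: 2 * 0.138 * 0.862 = 0.237912
Locus 2: 2 * 0.131 * 0.869 = 0.227678
Locus 3: 2 * 0.072 * 0.928 = 0.133632
Locus 4: 2 * 0.109 * 0.891 = 0.194238
Locus 5: 2 * 0.074 * 0.926 = 0.137048
Locus 6: 2 * 0.056 * 0.944 = 0.105728
Locus 7: 2 * 0.088 * 0.912 = 0.160512
Locus 8: 2 * 0.117 * 0.883 = 0.206622
Locus 9: 2 * 0.071 * 0.929 = 0.131918
Locus 10: 2 * 0.061 * 0.939 = 0.114558
Locus 11: 2 * 0.044 * 0.956 = 0.084128
Locus 12: 2 * 0.161 * 0.839 = 0.270158
Locus 13: 2 * 0.187 * 0.813 = 0.304062
Locus 14: 2 * 0.064 * 0.936 = 0.119808
Locus 15: 2 * 0.18 * 0.82 = 0.2952
RMP = 2.496e-12

2.496e-12


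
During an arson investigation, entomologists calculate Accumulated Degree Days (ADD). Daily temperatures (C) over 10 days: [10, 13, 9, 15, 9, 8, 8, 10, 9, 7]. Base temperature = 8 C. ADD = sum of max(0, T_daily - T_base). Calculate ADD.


Computing ADD day by day:
Day 1: max(0, 10 - 8) = 2
Day 2: max(0, 13 - 8) = 5
Day 3: max(0, 9 - 8) = 1
Day 4: max(0, 15 - 8) = 7
Day 5: max(0, 9 - 8) = 1
Day 6: max(0, 8 - 8) = 0
Day 7: max(0, 8 - 8) = 0
Day 8: max(0, 10 - 8) = 2
Day 9: max(0, 9 - 8) = 1
Day 10: max(0, 7 - 8) = 0
Total ADD = 19

19


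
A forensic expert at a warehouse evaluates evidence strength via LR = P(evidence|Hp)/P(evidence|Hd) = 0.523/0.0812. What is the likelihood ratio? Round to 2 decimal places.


Likelihood ratio calculation:
LR = P(E|Hp) / P(E|Hd)
LR = 0.523 / 0.0812
LR = 6.44

6.44


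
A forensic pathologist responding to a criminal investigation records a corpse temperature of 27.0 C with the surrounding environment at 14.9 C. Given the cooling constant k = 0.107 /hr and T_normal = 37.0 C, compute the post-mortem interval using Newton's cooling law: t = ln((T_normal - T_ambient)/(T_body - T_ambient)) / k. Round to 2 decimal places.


Using Newton's law of cooling:
t = ln((T_normal - T_ambient) / (T_body - T_ambient)) / k
T_normal - T_ambient = 22.1
T_body - T_ambient = 12.1
Ratio = 1.826446
ln(ratio) = 0.602372
t = 0.602372 / 0.107 = 5.63 hours

5.63


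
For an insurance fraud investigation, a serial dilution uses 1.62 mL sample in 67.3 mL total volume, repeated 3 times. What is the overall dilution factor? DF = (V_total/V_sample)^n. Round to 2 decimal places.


Dilution factor calculation:
Single dilution = V_total / V_sample = 67.3 / 1.62 ≈ 41.54321
Number of dilutions = 3
Total DF = (67.3 / 1.62)^3 (full precision, rounded at the end) = 71696.86

71696.86


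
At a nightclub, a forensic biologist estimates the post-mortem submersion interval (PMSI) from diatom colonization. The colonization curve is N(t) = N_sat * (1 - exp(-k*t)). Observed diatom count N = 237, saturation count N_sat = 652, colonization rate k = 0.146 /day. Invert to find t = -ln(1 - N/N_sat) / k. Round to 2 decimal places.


PMSI from diatom colonization curve:
N / N_sat = 237 / 652 = 0.363497
1 - N/N_sat = 0.636503
ln(1 - N/N_sat) = -0.451766
t = -ln(1 - N/N_sat) / k = -(-0.451766) / 0.146 = 3.09 days

3.09


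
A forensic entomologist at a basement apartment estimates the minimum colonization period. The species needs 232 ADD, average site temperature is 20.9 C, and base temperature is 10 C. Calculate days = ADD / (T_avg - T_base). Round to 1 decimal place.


Insect development time:
Effective temperature = avg_temp - T_base = 20.9 - 10 = 10.9 C
Days = ADD / effective_temp = 232 / 10.9 = 21.3 days

21.3


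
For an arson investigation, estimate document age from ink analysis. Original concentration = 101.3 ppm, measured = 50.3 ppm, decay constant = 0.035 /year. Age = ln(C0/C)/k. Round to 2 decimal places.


Document age estimation:
C0/C = 101.3 / 50.3 = 2.013917
ln(C0/C) = 0.700082
t = 0.700082 / 0.035 = 20.00 years

20.00


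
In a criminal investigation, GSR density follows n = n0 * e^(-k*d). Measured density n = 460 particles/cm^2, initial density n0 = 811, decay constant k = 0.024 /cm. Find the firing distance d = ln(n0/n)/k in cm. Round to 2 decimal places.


GSR distance calculation:
n0/n = 811 / 460 = 1.763043
ln(n0/n) = 0.567041
d = 0.567041 / 0.024 = 23.63 cm

23.63


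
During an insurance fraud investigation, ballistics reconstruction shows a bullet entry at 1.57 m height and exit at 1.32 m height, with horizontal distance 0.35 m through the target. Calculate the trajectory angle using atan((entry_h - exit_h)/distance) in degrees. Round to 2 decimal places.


Bullet trajectory angle:
Height difference = 1.57 - 1.32 = 0.25 m
angle = atan(0.25 / 0.35)
angle = atan(0.714286)
angle = 35.54 degrees

35.54


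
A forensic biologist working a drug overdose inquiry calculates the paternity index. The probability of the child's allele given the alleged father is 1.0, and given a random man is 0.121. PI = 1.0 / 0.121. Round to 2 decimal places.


Paternity Index calculation:
PI = P(allele|father) / P(allele|random)
PI = 1.0 / 0.121
PI = 8.26

8.26


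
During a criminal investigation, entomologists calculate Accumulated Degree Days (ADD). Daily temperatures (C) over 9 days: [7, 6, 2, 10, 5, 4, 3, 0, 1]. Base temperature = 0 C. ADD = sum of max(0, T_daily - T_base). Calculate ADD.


Computing ADD day by day:
Day 1: max(0, 7 - 0) = 7
Day 2: max(0, 6 - 0) = 6
Day 3: max(0, 2 - 0) = 2
Day 4: max(0, 10 - 0) = 10
Day 5: max(0, 5 - 0) = 5
Day 6: max(0, 4 - 0) = 4
Day 7: max(0, 3 - 0) = 3
Day 8: max(0, 0 - 0) = 0
Day 9: max(0, 1 - 0) = 1
Total ADD = 38

38


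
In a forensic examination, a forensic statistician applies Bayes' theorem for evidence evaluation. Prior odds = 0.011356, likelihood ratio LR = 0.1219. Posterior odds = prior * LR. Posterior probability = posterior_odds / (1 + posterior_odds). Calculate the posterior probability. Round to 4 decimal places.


Bayesian evidence evaluation:
Posterior odds = prior_odds * LR = 0.011356 * 0.1219 = 0.001384296
Posterior probability = posterior_odds / (1 + posterior_odds)
= 0.001384296 / (1 + 0.001384296)
= 0.001384296 / 1.001384296
= 0.0014

0.0014


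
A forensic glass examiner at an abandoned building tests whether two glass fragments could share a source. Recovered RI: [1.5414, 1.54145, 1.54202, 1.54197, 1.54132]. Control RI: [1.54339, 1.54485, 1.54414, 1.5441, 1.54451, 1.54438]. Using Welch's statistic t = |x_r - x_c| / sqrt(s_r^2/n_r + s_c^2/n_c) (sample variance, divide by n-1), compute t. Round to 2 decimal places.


Welch's t-criterion for glass RI comparison:
Recovered mean = sum / n_r = 7.70816 / 5 = 1.541632
Control mean = sum / n_c = 9.26537 / 6 = 1.5442283
Recovered sample variance s_r^2 = 1.1227e-07
Control sample variance s_c^2 = 2.43177e-07
Welch SE (unpooled) = sqrt(s_r^2/n_r + s_c^2/n_c) = sqrt(2.2454e-08 + 4.05294e-08) = sqrt(6.29834e-08) = 0.000250965
|mean_r - mean_c| = 0.00259633
t = 0.00259633 / 0.000250965 = 10.35

10.35


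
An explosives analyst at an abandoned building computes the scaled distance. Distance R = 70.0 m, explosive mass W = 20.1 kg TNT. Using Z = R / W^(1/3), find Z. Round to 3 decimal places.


Scaled distance calculation:
W^(1/3) = 20.1^(1/3) = 2.718934
Z = R / W^(1/3) = 70.0 / 2.718934
Z = 25.745 m/kg^(1/3)

25.745


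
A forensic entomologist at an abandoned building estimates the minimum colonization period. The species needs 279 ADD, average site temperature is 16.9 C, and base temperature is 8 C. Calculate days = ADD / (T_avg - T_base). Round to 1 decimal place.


Insect development time:
Effective temperature = avg_temp - T_base = 16.9 - 8 = 8.9 C
Days = ADD / effective_temp = 279 / 8.9 = 31.3 days

31.3


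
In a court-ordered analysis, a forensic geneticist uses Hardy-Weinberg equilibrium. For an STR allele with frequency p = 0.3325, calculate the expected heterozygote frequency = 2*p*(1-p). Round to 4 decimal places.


Hardy-Weinberg heterozygote frequency:
q = 1 - p = 1 - 0.3325 = 0.6675
2pq = 2 * 0.3325 * 0.6675 = 0.4439

0.4439


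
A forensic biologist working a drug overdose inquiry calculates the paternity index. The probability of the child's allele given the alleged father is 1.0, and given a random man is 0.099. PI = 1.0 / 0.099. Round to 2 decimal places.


Paternity Index calculation:
PI = P(allele|father) / P(allele|random)
PI = 1.0 / 0.099
PI = 10.10

10.10


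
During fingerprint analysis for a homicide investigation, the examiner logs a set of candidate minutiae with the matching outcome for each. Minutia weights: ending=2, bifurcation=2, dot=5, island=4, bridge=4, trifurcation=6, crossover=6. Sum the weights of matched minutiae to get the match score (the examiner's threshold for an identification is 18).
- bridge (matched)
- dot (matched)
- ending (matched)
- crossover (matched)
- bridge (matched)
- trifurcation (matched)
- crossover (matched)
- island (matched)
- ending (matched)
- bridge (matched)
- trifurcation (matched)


Weighted minutiae match score:
  bridge: matched, +4 (running total 4)
  dot: matched, +5 (running total 9)
  ending: matched, +2 (running total 11)
  crossover: matched, +6 (running total 17)
  bridge: matched, +4 (running total 21)
  trifurcation: matched, +6 (running total 27)
  crossover: matched, +6 (running total 33)
  island: matched, +4 (running total 37)
  ending: matched, +2 (running total 39)
  bridge: matched, +4 (running total 43)
  trifurcation: matched, +6 (running total 49)
Total score = 49
Threshold = 18; verdict = identification

49


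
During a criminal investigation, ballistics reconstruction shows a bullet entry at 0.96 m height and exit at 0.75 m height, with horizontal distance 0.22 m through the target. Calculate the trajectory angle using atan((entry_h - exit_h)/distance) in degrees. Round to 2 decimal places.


Bullet trajectory angle:
Height difference = 0.96 - 0.75 = 0.21 m
angle = atan(0.21 / 0.22)
angle = atan(0.954545)
angle = 43.67 degrees

43.67


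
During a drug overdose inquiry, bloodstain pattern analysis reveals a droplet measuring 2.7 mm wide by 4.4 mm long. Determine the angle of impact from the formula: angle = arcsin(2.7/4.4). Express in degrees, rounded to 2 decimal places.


Blood spatter impact angle calculation:
width / length = 2.7 / 4.4 = 0.613636
angle = arcsin(0.613636)
angle = 37.85 degrees

37.85


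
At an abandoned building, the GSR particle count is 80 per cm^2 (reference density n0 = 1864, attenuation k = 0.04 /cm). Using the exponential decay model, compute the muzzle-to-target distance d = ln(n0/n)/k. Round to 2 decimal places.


GSR distance calculation:
n0/n = 1864 / 80 = 23.3
ln(n0/n) = 3.148453
d = 3.148453 / 0.04 = 78.71 cm

78.71


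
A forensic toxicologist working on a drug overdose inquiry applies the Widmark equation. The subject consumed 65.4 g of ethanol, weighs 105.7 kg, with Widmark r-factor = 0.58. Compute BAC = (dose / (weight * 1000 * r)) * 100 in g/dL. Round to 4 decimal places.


Applying the Widmark formula:
BAC = (dose_g / (body_wt * 1000 * r)) * 100
Denominator = 105.7 * 1000 * 0.58 = 61306
BAC = (65.4 / 61306) * 100
BAC = 0.1067 g/dL

0.1067


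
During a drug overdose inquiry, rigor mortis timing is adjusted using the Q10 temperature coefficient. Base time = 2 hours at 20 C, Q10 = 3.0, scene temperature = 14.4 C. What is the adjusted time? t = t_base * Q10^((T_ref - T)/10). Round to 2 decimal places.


Rigor mortis time adjustment:
Exponent = (T_ref - T_actual) / 10 = (20 - 14.4) / 10 = 0.56
Q10 factor = 3.0^0.56 = 1.85007
t_adjusted = 2 * 1.85007 = 3.70 hours

3.70


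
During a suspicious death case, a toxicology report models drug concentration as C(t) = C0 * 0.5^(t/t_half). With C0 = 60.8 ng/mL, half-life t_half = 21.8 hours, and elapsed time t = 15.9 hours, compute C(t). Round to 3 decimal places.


Drug concentration decay:
Number of half-lives = t / t_half = 15.9 / 21.8 = 0.729358
Decay factor = 0.5^0.729358 = 0.60317227
C(t) = 60.8 * 0.60317227 = 36.673 ng/mL

36.673


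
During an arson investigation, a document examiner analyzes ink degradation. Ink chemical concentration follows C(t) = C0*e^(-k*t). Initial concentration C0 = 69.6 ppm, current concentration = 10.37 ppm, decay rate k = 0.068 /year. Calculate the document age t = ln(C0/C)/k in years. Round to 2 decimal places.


Document age estimation:
C0/C = 69.6 / 10.37 = 6.711668
ln(C0/C) = 1.903848
t = 1.903848 / 0.068 = 28.00 years

28.00


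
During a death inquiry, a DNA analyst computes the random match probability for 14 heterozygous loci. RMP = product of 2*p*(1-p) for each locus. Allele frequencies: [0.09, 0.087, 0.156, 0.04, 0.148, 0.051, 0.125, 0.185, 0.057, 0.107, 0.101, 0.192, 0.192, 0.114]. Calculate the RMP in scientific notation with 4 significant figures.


Computing RMP for 14 loci:
Locus 1: 2 * 0.09 * 0.91 = 0.1638
Locus 2: 2 * 0.087 * 0.913 = 0.158862
Locus 3: 2 * 0.156 * 0.844 = 0.263328
Locus 4: 2 * 0.04 * 0.96 = 0.0768
Locus 5: 2 * 0.148 * 0.852 = 0.252192
Locus 6: 2 * 0.051 * 0.949 = 0.096798
Locus 7: 2 * 0.125 * 0.875 = 0.21875
Locus 8: 2 * 0.185 * 0.815 = 0.30155
Locus 9: 2 * 0.057 * 0.943 = 0.107502
Locus 10: 2 * 0.107 * 0.893 = 0.191102
Locus 11: 2 * 0.101 * 0.899 = 0.181598
Locus 12: 2 * 0.192 * 0.808 = 0.310272
Locus 13: 2 * 0.192 * 0.808 = 0.310272
Locus 14: 2 * 0.114 * 0.886 = 0.202008
RMP = 6.148e-11

6.148e-11


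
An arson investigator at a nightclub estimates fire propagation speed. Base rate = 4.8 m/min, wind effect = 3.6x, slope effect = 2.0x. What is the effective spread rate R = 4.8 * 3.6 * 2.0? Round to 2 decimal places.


Fire spread rate calculation:
R = R0 * wind_factor * slope_factor
= 4.8 * 3.6 * 2.0
= 17.28 * 2.0
= 34.56 m/min

34.56


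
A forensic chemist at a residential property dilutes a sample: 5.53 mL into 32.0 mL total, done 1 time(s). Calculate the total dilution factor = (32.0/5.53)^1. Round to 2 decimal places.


Dilution factor calculation:
Single dilution = V_total / V_sample = 32.0 / 5.53 ≈ 5.786618
Number of dilutions = 1
Total DF = (32.0 / 5.53)^1 (full precision, rounded at the end) = 5.79

5.79


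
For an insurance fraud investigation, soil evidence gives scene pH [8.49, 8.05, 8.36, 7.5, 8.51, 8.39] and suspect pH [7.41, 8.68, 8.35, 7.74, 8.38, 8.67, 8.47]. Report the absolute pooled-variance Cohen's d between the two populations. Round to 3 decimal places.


Pooled-variance Cohen's d for soil pH comparison:
Scene mean = 49.3 / 6 = 8.216667
Suspect mean = 57.7 / 7 = 8.242857
Scene sample variance s_s^2 = 0.150547
Suspect sample variance s_c^2 = 0.233657
Pooled variance = ((n_s-1)*s_s^2 + (n_c-1)*s_c^2) / (n_s + n_c - 2) = 0.19588
Pooled SD = sqrt(0.19588) = 0.442583
Mean difference = -0.02619
|d| = |-0.02619| / 0.442583 = 0.059

0.059


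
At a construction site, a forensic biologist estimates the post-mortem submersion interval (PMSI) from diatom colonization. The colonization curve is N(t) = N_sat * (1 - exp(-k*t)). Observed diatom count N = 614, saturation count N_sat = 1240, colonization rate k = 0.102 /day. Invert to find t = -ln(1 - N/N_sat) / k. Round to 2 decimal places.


PMSI from diatom colonization curve:
N / N_sat = 614 / 1240 = 0.495161
1 - N/N_sat = 0.504839
ln(1 - N/N_sat) = -0.683516
t = -ln(1 - N/N_sat) / k = -(-0.683516) / 0.102 = 6.70 days

6.70


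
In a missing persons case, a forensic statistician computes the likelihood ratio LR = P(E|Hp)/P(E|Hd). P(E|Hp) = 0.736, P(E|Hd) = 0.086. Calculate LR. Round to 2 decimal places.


Likelihood ratio calculation:
LR = P(E|Hp) / P(E|Hd)
LR = 0.736 / 0.086
LR = 8.56

8.56


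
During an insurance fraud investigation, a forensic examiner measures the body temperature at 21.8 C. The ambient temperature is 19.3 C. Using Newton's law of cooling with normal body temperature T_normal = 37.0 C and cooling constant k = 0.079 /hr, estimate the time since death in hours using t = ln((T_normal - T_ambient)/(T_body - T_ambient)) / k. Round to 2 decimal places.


Using Newton's law of cooling:
t = ln((T_normal - T_ambient) / (T_body - T_ambient)) / k
T_normal - T_ambient = 17.7
T_body - T_ambient = 2.5
Ratio = 7.08
ln(ratio) = 1.957274
t = 1.957274 / 0.079 = 24.78 hours

24.78


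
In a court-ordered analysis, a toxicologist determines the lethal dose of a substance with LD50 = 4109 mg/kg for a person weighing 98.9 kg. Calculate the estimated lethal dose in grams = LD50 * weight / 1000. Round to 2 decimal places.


Lethal dose calculation:
Lethal dose = LD50 * body_weight / 1000
= 4109 * 98.9 / 1000
= 406380.1 / 1000
= 406.38 g

406.38


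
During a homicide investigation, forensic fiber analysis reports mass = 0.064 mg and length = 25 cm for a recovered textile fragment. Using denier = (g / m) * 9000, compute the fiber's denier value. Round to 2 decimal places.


Denier calculation:
Mass in grams = 0.064 mg / 1000 = 0.000064 g
Length in meters = 25 cm / 100 = 0.25 m
Linear density = mass / length = 0.000064 / 0.25 = 0.000256 g/m
Denier = (g/m) * 9000 = 0.000256 * 9000 = 2.30

2.30


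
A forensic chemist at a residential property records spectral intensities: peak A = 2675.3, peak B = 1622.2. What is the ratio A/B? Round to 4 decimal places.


Spectral peak ratio:
Peak A = 2675.3 counts
Peak B = 1622.2 counts
Ratio = 2675.3 / 1622.2 = 1.6492

1.6492


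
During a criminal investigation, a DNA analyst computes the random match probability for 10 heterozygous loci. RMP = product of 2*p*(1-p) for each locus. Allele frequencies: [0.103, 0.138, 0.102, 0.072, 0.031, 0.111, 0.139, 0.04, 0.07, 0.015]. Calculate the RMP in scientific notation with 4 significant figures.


Computing RMP for 10 loci:
Locus 1: 2 * 0.103 * 0.897 = 0.184782
Locus 2: 2 * 0.138 * 0.862 = 0.237912
Locus 3: 2 * 0.102 * 0.898 = 0.183192
Locus 4: 2 * 0.072 * 0.928 = 0.133632
Locus 5: 2 * 0.031 * 0.969 = 0.060078
Locus 6: 2 * 0.111 * 0.889 = 0.197358
Locus 7: 2 * 0.139 * 0.861 = 0.239358
Locus 8: 2 * 0.04 * 0.96 = 0.0768
Locus 9: 2 * 0.07 * 0.93 = 0.1302
Locus 10: 2 * 0.015 * 0.985 = 0.02955
RMP = 9.025e-10

9.025e-10


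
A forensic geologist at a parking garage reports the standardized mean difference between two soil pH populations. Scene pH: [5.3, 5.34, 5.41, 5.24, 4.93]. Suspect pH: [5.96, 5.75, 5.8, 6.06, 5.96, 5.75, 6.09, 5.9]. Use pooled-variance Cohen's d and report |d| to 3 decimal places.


Pooled-variance Cohen's d for soil pH comparison:
Scene mean = 26.22 / 5 = 5.244
Suspect mean = 47.27 / 8 = 5.90875
Scene sample variance s_s^2 = 0.03463
Suspect sample variance s_c^2 = 0.017612
Pooled variance = ((n_s-1)*s_s^2 + (n_c-1)*s_c^2) / (n_s + n_c - 2) = 0.023801
Pooled SD = sqrt(0.023801) = 0.154276
Mean difference = -0.66475
|d| = |-0.66475| / 0.154276 = 4.309

4.309


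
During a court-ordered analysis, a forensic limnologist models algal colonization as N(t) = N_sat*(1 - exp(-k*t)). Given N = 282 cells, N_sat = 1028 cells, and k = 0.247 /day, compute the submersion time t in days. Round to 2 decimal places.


PMSI from diatom colonization curve:
N / N_sat = 282 / 1028 = 0.274319
1 - N/N_sat = 0.725681
ln(1 - N/N_sat) = -0.320645
t = -ln(1 - N/N_sat) / k = -(-0.320645) / 0.247 = 1.30 days

1.30


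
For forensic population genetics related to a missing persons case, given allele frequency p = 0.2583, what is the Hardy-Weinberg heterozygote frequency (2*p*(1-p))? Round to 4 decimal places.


Hardy-Weinberg heterozygote frequency:
q = 1 - p = 1 - 0.2583 = 0.7417
2pq = 2 * 0.2583 * 0.7417 = 0.3832

0.3832


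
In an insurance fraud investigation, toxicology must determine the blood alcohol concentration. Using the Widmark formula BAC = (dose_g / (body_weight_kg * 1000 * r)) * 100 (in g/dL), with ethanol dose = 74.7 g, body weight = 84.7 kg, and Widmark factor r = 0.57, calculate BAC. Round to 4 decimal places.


Applying the Widmark formula:
BAC = (dose_g / (body_wt * 1000 * r)) * 100
Denominator = 84.7 * 1000 * 0.57 = 48279
BAC = (74.7 / 48279) * 100
BAC = 0.1547 g/dL

0.1547


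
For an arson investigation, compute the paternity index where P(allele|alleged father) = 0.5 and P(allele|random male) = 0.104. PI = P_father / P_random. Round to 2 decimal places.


Paternity Index calculation:
PI = P(allele|father) / P(allele|random)
PI = 0.5 / 0.104
PI = 4.81

4.81


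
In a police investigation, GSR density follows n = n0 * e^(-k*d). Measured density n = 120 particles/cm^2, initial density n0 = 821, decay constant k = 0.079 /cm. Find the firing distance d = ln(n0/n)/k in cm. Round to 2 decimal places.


GSR distance calculation:
n0/n = 821 / 120 = 6.841667
ln(n0/n) = 1.923031
d = 1.923031 / 0.079 = 24.34 cm

24.34


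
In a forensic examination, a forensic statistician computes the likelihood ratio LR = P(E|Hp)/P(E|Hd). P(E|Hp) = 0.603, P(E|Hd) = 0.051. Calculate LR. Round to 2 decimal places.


Likelihood ratio calculation:
LR = P(E|Hp) / P(E|Hd)
LR = 0.603 / 0.051
LR = 11.82

11.82


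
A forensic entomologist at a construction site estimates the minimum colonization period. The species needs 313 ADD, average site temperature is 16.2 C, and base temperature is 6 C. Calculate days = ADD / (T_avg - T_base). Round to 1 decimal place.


Insect development time:
Effective temperature = avg_temp - T_base = 16.2 - 6 = 10.2 C
Days = ADD / effective_temp = 313 / 10.2 = 30.7 days

30.7


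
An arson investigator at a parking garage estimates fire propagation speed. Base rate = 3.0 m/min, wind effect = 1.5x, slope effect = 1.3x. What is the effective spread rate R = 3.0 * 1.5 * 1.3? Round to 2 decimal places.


Fire spread rate calculation:
R = R0 * wind_factor * slope_factor
= 3.0 * 1.5 * 1.3
= 4.5 * 1.3
= 5.85 m/min

5.85


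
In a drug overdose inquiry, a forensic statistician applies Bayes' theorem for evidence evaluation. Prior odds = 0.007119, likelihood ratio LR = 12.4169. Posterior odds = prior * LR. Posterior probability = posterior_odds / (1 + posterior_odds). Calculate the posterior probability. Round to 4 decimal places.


Bayesian evidence evaluation:
Posterior odds = prior_odds * LR = 0.007119 * 12.4169 = 0.08839591
Posterior probability = posterior_odds / (1 + posterior_odds)
= 0.08839591 / (1 + 0.08839591)
= 0.08839591 / 1.08839591
= 0.0812

0.0812


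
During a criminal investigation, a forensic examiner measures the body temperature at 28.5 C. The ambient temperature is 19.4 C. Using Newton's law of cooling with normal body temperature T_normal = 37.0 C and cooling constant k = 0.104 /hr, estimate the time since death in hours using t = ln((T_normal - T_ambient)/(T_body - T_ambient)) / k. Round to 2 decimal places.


Using Newton's law of cooling:
t = ln((T_normal - T_ambient) / (T_body - T_ambient)) / k
T_normal - T_ambient = 17.6
T_body - T_ambient = 9.1
Ratio = 1.934066
ln(ratio) = 0.659625
t = 0.659625 / 0.104 = 6.34 hours

6.34


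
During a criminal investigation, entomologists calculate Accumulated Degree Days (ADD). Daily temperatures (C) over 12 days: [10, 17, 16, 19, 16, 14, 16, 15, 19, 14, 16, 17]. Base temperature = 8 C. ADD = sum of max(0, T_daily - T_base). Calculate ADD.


Computing ADD day by day:
Day 1: max(0, 10 - 8) = 2
Day 2: max(0, 17 - 8) = 9
Day 3: max(0, 16 - 8) = 8
Day 4: max(0, 19 - 8) = 11
Day 5: max(0, 16 - 8) = 8
Day 6: max(0, 14 - 8) = 6
Day 7: max(0, 16 - 8) = 8
Day 8: max(0, 15 - 8) = 7
Day 9: max(0, 19 - 8) = 11
Day 10: max(0, 14 - 8) = 6
Day 11: max(0, 16 - 8) = 8
Day 12: max(0, 17 - 8) = 9
Total ADD = 93

93


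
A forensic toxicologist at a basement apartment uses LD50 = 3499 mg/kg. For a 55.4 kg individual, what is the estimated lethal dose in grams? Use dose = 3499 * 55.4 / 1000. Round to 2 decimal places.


Lethal dose calculation:
Lethal dose = LD50 * body_weight / 1000
= 3499 * 55.4 / 1000
= 193844.6 / 1000
= 193.84 g

193.84


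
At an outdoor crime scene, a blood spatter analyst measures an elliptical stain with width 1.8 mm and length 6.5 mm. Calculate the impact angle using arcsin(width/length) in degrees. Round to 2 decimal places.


Blood spatter impact angle calculation:
width / length = 1.8 / 6.5 = 0.276923
angle = arcsin(0.276923)
angle = 16.08 degrees

16.08


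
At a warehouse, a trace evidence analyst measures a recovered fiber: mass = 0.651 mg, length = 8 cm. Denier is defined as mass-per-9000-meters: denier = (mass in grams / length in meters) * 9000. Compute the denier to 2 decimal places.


Denier calculation:
Mass in grams = 0.651 mg / 1000 = 0.000651 g
Length in meters = 8 cm / 100 = 0.08 m
Linear density = mass / length = 0.000651 / 0.08 = 0.0081375 g/m
Denier = (g/m) * 9000 = 0.0081375 * 9000 = 73.24

73.24


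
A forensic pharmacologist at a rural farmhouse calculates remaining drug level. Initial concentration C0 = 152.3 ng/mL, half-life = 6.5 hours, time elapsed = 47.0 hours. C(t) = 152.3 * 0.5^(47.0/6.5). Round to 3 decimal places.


Drug concentration decay:
Number of half-lives = t / t_half = 47.0 / 6.5 = 7.230769
Decay factor = 0.5^7.230769 = 0.00665766
C(t) = 152.3 * 0.00665766 = 1.014 ng/mL

1.014


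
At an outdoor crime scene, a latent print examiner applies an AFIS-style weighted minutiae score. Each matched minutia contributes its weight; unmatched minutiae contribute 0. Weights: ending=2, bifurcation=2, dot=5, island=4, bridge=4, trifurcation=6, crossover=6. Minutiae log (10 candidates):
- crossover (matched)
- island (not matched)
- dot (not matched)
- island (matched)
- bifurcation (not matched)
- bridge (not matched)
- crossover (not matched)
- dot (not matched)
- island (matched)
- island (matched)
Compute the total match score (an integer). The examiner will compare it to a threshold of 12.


Weighted minutiae match score:
  crossover: matched, +6 (running total 6)
  island: not matched, +0
  dot: not matched, +0
  island: matched, +4 (running total 10)
  bifurcation: not matched, +0
  bridge: not matched, +0
  crossover: not matched, +0
  dot: not matched, +0
  island: matched, +4 (running total 14)
  island: matched, +4 (running total 18)
Total score = 18
Threshold = 12; verdict = identification

18


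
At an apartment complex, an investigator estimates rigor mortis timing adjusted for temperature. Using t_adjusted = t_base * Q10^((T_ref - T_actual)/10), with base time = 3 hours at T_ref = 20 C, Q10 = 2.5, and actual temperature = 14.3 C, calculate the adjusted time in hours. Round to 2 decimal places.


Rigor mortis time adjustment:
Exponent = (T_ref - T_actual) / 10 = (20 - 14.3) / 10 = 0.57
Q10 factor = 2.5^0.57 = 1.68588
t_adjusted = 3 * 1.68588 = 5.06 hours

5.06


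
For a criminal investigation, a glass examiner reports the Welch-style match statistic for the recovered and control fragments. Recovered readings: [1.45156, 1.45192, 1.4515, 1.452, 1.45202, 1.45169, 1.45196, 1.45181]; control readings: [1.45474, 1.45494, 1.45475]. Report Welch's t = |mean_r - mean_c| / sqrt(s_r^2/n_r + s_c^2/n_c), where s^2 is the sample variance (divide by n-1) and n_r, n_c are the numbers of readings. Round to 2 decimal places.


Welch's t-criterion for glass RI comparison:
Recovered mean = sum / n_r = 11.61446 / 8 = 1.4518075
Control mean = sum / n_c = 4.36443 / 3 = 1.45481
Recovered sample variance s_r^2 = 4.11071e-08
Control sample variance s_c^2 = 1.27e-08
Welch SE (unpooled) = sqrt(s_r^2/n_r + s_c^2/n_c) = sqrt(5.13839e-09 + 4.23333e-09) = sqrt(9.37172e-09) = 9.68076e-05
|mean_r - mean_c| = 0.0030025
t = 0.0030025 / 9.68076e-05 = 31.02

31.02


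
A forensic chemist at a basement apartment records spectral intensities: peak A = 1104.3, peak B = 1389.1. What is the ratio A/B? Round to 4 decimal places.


Spectral peak ratio:
Peak A = 1104.3 counts
Peak B = 1389.1 counts
Ratio = 1104.3 / 1389.1 = 0.7950

0.7950


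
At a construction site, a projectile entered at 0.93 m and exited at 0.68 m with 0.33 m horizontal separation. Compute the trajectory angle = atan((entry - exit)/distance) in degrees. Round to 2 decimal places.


Bullet trajectory angle:
Height difference = 0.93 - 0.68 = 0.25 m
angle = atan(0.25 / 0.33)
angle = atan(0.757576)
angle = 37.15 degrees

37.15


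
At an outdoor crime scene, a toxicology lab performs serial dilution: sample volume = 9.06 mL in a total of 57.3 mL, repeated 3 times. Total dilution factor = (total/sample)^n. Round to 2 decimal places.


Dilution factor calculation:
Single dilution = V_total / V_sample = 57.3 / 9.06 ≈ 6.324503
Number of dilutions = 3
Total DF = (57.3 / 9.06)^3 (full precision, rounded at the end) = 252.98

252.98


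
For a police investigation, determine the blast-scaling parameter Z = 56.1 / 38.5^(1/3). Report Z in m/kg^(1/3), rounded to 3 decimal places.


Scaled distance calculation:
W^(1/3) = 38.5^(1/3) = 3.376657
Z = R / W^(1/3) = 56.1 / 3.376657
Z = 16.614 m/kg^(1/3)

16.614


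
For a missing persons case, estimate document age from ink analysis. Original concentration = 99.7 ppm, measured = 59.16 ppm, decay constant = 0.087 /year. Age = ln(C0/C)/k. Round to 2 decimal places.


Document age estimation:
C0/C = 99.7 / 59.16 = 1.68526
ln(C0/C) = 0.52192
t = 0.52192 / 0.087 = 6.00 years

6.00


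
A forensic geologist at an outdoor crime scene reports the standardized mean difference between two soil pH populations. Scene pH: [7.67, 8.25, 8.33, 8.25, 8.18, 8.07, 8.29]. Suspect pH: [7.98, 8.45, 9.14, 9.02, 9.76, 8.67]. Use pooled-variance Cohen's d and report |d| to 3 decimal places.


Pooled-variance Cohen's d for soil pH comparison:
Scene mean = 57.04 / 7 = 8.148571
Suspect mean = 53.02 / 6 = 8.836667
Scene sample variance s_s^2 = 0.051614
Suspect sample variance s_c^2 = 0.377867
Pooled variance = ((n_s-1)*s_s^2 + (n_c-1)*s_c^2) / (n_s + n_c - 2) = 0.199911
Pooled SD = sqrt(0.199911) = 0.447114
Mean difference = -0.688095
|d| = |-0.688095| / 0.447114 = 1.539

1.539


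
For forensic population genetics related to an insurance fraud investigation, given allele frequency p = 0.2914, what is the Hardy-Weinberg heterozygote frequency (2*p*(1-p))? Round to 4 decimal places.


Hardy-Weinberg heterozygote frequency:
q = 1 - p = 1 - 0.2914 = 0.7086
2pq = 2 * 0.2914 * 0.7086 = 0.4130

0.4130


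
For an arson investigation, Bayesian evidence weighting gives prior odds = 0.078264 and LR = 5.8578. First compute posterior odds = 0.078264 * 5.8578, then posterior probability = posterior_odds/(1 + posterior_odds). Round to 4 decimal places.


Bayesian evidence evaluation:
Posterior odds = prior_odds * LR = 0.078264 * 5.8578 = 0.4584549
Posterior probability = posterior_odds / (1 + posterior_odds)
= 0.4584549 / (1 + 0.4584549)
= 0.4584549 / 1.4584549
= 0.3143

0.3143


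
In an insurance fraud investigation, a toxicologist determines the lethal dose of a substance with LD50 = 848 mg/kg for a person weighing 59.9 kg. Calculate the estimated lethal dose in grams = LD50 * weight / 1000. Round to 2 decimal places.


Lethal dose calculation:
Lethal dose = LD50 * body_weight / 1000
= 848 * 59.9 / 1000
= 50795.2 / 1000
= 50.80 g

50.80


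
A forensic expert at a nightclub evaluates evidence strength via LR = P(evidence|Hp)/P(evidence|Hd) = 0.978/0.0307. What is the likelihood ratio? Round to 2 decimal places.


Likelihood ratio calculation:
LR = P(E|Hp) / P(E|Hd)
LR = 0.978 / 0.0307
LR = 31.86

31.86


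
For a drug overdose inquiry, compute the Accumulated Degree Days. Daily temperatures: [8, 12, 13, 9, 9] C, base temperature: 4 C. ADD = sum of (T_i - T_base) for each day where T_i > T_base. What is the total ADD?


Computing ADD day by day:
Day 1: max(0, 8 - 4) = 4
Day 2: max(0, 12 - 4) = 8
Day 3: max(0, 13 - 4) = 9
Day 4: max(0, 9 - 4) = 5
Day 5: max(0, 9 - 4) = 5
Total ADD = 31

31


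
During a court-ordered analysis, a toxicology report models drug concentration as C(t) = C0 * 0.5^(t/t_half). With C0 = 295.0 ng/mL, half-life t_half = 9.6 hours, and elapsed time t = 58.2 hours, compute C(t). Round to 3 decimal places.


Drug concentration decay:
Number of half-lives = t / t_half = 58.2 / 9.6 = 6.0625
Decay factor = 0.5^6.0625 = 0.01496255
C(t) = 295.0 * 0.01496255 = 4.414 ng/mL

4.414


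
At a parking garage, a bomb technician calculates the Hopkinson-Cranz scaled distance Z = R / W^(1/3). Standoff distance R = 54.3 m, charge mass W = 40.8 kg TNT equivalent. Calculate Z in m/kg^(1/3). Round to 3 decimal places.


Scaled distance calculation:
W^(1/3) = 40.8^(1/3) = 3.442601
Z = R / W^(1/3) = 54.3 / 3.442601
Z = 15.773 m/kg^(1/3)

15.773


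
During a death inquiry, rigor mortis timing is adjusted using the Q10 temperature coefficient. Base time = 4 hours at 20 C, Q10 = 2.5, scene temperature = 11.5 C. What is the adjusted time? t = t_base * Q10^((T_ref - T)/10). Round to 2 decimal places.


Rigor mortis time adjustment:
Exponent = (T_ref - T_actual) / 10 = (20 - 11.5) / 10 = 0.85
Q10 factor = 2.5^0.85 = 2.17896
t_adjusted = 4 * 2.17896 = 8.72 hours

8.72


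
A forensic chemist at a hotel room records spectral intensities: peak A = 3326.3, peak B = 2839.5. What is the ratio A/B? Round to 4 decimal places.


Spectral peak ratio:
Peak A = 3326.3 counts
Peak B = 2839.5 counts
Ratio = 3326.3 / 2839.5 = 1.1714

1.1714


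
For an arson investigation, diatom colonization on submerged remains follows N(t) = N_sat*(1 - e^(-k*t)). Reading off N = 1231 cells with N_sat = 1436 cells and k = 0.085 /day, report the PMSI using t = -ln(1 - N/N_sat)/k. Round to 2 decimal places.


PMSI from diatom colonization curve:
N / N_sat = 1231 / 1436 = 0.857242
1 - N/N_sat = 0.142758
ln(1 - N/N_sat) = -1.946604
t = -ln(1 - N/N_sat) / k = -(-1.946604) / 0.085 = 22.90 days

22.90


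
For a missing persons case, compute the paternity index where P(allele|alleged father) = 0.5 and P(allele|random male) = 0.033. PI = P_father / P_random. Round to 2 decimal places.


Paternity Index calculation:
PI = P(allele|father) / P(allele|random)
PI = 0.5 / 0.033
PI = 15.15

15.15


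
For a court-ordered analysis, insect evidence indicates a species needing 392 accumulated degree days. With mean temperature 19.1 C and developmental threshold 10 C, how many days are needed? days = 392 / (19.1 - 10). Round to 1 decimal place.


Insect development time:
Effective temperature = avg_temp - T_base = 19.1 - 10 = 9.1 C
Days = ADD / effective_temp = 392 / 9.1 = 43.1 days

43.1


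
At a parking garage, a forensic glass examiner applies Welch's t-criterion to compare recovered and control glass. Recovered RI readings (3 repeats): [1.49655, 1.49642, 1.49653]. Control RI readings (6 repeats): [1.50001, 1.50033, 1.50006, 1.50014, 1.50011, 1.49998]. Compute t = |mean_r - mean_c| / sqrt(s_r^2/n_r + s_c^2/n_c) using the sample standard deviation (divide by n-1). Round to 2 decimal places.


Welch's t-criterion for glass RI comparison:
Recovered mean = sum / n_r = 4.4895 / 3 = 1.4965
Control mean = sum / n_c = 9.00063 / 6 = 1.500105
Recovered sample variance s_r^2 = 4.9e-09
Control sample variance s_c^2 = 1.571e-08
Welch SE (unpooled) = sqrt(s_r^2/n_r + s_c^2/n_c) = sqrt(1.63333e-09 + 2.61833e-09) = sqrt(4.25166e-09) = 6.52048e-05
|mean_r - mean_c| = 0.003605
t = 0.003605 / 6.52048e-05 = 55.29

55.29


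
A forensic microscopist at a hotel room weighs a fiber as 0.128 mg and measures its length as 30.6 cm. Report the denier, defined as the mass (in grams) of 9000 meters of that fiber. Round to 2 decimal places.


Denier calculation:
Mass in grams = 0.128 mg / 1000 = 0.000128 g
Length in meters = 30.6 cm / 100 = 0.306 m
Linear density = mass / length = 0.000128 / 0.306 = 0.0004183 g/m
Denier = (g/m) * 9000 = 0.0004183 * 9000 = 3.76

3.76


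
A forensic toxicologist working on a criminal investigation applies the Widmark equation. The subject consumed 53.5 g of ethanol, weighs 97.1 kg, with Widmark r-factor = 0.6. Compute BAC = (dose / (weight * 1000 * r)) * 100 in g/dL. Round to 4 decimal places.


Applying the Widmark formula:
BAC = (dose_g / (body_wt * 1000 * r)) * 100
Denominator = 97.1 * 1000 * 0.6 = 58260
BAC = (53.5 / 58260) * 100
BAC = 0.0918 g/dL

0.0918


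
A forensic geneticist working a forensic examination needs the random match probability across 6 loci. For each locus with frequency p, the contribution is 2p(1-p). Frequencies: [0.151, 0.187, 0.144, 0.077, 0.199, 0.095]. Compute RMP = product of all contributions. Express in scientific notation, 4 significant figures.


Computing RMP for 6 loci:
Locus 1: 2 * 0.151 * 0.849 = 0.256398
Locus 2: 2 * 0.187 * 0.813 = 0.304062
Locus 3: 2 * 0.144 * 0.856 = 0.246528
Locus 4: 2 * 0.077 * 0.923 = 0.142142
Locus 5: 2 * 0.199 * 0.801 = 0.318798
Locus 6: 2 * 0.095 * 0.905 = 0.17195
RMP = 1.498e-04

1.498e-04


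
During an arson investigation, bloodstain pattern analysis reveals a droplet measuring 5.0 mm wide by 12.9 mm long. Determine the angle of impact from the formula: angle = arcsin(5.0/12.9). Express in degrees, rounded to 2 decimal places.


Blood spatter impact angle calculation:
width / length = 5.0 / 12.9 = 0.387597
angle = arcsin(0.387597)
angle = 22.81 degrees

22.81


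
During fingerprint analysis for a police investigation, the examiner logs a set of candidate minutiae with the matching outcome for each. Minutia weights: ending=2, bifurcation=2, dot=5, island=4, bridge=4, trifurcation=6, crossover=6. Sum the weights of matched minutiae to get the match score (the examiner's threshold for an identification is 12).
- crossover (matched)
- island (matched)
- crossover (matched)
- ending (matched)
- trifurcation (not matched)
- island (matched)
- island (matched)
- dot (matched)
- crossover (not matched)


Weighted minutiae match score:
  crossover: matched, +6 (running total 6)
  island: matched, +4 (running total 10)
  crossover: matched, +6 (running total 16)
  ending: matched, +2 (running total 18)
  trifurcation: not matched, +0
  island: matched, +4 (running total 22)
  island: matched, +4 (running total 26)
  dot: matched, +5 (running total 31)
  crossover: not matched, +0
Total score = 31
Threshold = 12; verdict = identification

31
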